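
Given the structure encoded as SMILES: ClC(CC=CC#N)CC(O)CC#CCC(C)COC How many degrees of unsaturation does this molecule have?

Degree of unsaturation = (number of rings) + (number of π bonds).
Ring closures in the SMILES: 0.
π bonds: 1 double bond (each 1 DoU), 2 triple bonds (each 2 DoU) → 5 DoU from unsaturation.
Total DoU = 0 + 5 = 5.

5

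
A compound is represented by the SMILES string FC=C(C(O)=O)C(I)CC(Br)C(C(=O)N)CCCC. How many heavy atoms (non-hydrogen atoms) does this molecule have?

19

Every atom symbol written in the SMILES (organic subset) is one heavy atom; implicit H are not written.
Heavy atoms by element → Br:1, C:12, F:1, I:1, N:1, O:3.
Total: 19.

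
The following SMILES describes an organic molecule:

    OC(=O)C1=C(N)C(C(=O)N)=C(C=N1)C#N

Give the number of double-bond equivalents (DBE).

Molecular formula: C8H6N4O3.
DoU = (2C + 2 + N − H − X) / 2, where X is the halogen count and O/S are ignored.
    = (2·8 + 2 + 4 − 6 − 0) / 2 = 16 / 2 = 8.

8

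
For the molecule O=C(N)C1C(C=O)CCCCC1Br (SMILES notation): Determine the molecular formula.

C9H14BrNO2

Walk through each heavy atom and fill implicit hydrogens from standard valence (C 4, N 3, O 2, S 2, halogen 1):
  atom 1: O, bond orders sum to 2 (valence 2) → 0 H
  atom 2: C, bond orders sum to 4 (valence 4) → 0 H
  atom 3: N, bond orders sum to 1 (valence 3) → 2 H
  atom 4: C, bond orders sum to 3 (valence 4) → 1 H
  atom 5: C, bond orders sum to 3 (valence 4) → 1 H
  atom 6: C, bond orders sum to 3 (valence 4) → 1 H
  atom 7: O, bond orders sum to 2 (valence 2) → 0 H
  atom 8: C, bond orders sum to 2 (valence 4) → 2 H
  atom 9: C, bond orders sum to 2 (valence 4) → 2 H
  atom 10: C, bond orders sum to 2 (valence 4) → 2 H
  atom 11: C, bond orders sum to 2 (valence 4) → 2 H
  atom 12: C, bond orders sum to 3 (valence 4) → 1 H
  atom 13: Br (halogen, monovalent) → 0 H
Totals → C:9, H:14, Br:1, N:1, O:2.
In Hill order: C9H14BrNO2.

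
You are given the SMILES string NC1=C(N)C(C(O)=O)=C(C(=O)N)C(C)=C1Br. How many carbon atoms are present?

Count every carbon token in the SMILES (each C, including those in ring-closure positions and inside branches).
Carbon count: 9.

9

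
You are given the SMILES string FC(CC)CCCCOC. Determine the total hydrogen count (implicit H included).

17

Walk through each heavy atom and fill implicit hydrogens from standard valence (C 4, N 3, O 2, S 2, halogen 1):
  atom 1: F (halogen, monovalent) → 0 H
  atom 2: C, bond orders sum to 3 (valence 4) → 1 H
  atom 3: C, bond orders sum to 2 (valence 4) → 2 H
  atom 4: C, bond orders sum to 1 (valence 4) → 3 H
  atom 5: C, bond orders sum to 2 (valence 4) → 2 H
  atom 6: C, bond orders sum to 2 (valence 4) → 2 H
  atom 7: C, bond orders sum to 2 (valence 4) → 2 H
  atom 8: C, bond orders sum to 2 (valence 4) → 2 H
  atom 9: O, bond orders sum to 2 (valence 2) → 0 H
  atom 10: C, bond orders sum to 1 (valence 4) → 3 H
Total hydrogens: 17.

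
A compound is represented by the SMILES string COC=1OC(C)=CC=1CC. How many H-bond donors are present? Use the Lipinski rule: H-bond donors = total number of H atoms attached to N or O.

0

Donors: find every N or O and count the H atoms it carries.
  atom 2 (O): bond orders sum to 2 → 0 H
  atom 4 (O): bond orders sum to 2 → 0 H
Lipinski HBD = 0.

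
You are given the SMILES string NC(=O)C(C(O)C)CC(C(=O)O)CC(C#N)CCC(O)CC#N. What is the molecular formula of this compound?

C15H23N3O5

Walk through each heavy atom and fill implicit hydrogens from standard valence (C 4, N 3, O 2, S 2, halogen 1):
  atom 1: N, bond orders sum to 1 (valence 3) → 2 H
  atom 2: C, bond orders sum to 4 (valence 4) → 0 H
  atom 3: O, bond orders sum to 2 (valence 2) → 0 H
  atom 4: C, bond orders sum to 3 (valence 4) → 1 H
  atom 5: C, bond orders sum to 3 (valence 4) → 1 H
  atom 6: O, bond orders sum to 1 (valence 2) → 1 H
  atom 7: C, bond orders sum to 1 (valence 4) → 3 H
  atom 8: C, bond orders sum to 2 (valence 4) → 2 H
  atom 9: C, bond orders sum to 3 (valence 4) → 1 H
  atom 10: C, bond orders sum to 4 (valence 4) → 0 H
  atom 11: O, bond orders sum to 2 (valence 2) → 0 H
  atom 12: O, bond orders sum to 1 (valence 2) → 1 H
  atom 13: C, bond orders sum to 2 (valence 4) → 2 H
  atom 14: C, bond orders sum to 3 (valence 4) → 1 H
  atom 15: C, bond orders sum to 4 (valence 4) → 0 H
  atom 16: N, bond orders sum to 3 (valence 3) → 0 H
  atom 17: C, bond orders sum to 2 (valence 4) → 2 H
  atom 18: C, bond orders sum to 2 (valence 4) → 2 H
  atom 19: C, bond orders sum to 3 (valence 4) → 1 H
  atom 20: O, bond orders sum to 1 (valence 2) → 1 H
  atom 21: C, bond orders sum to 2 (valence 4) → 2 H
  atom 22: C, bond orders sum to 4 (valence 4) → 0 H
  atom 23: N, bond orders sum to 3 (valence 3) → 0 H
Totals → C:15, H:23, N:3, O:5.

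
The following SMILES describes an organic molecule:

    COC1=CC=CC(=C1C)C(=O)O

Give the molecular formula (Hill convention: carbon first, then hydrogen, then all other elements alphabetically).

Walk through each heavy atom and fill implicit hydrogens from standard valence (C 4, N 3, O 2, S 2, halogen 1):
  atom 1: C, bond orders sum to 1 (valence 4) → 3 H
  atom 2: O, bond orders sum to 2 (valence 2) → 0 H
  atom 3: C, bond orders sum to 4 (valence 4) → 0 H
  atom 4: C, bond orders sum to 3 (valence 4) → 1 H
  atom 5: C, bond orders sum to 3 (valence 4) → 1 H
  atom 6: C, bond orders sum to 3 (valence 4) → 1 H
  atom 7: C, bond orders sum to 4 (valence 4) → 0 H
  atom 8: C, bond orders sum to 4 (valence 4) → 0 H
  atom 9: C, bond orders sum to 1 (valence 4) → 3 H
  atom 10: C, bond orders sum to 4 (valence 4) → 0 H
  atom 11: O, bond orders sum to 2 (valence 2) → 0 H
  atom 12: O, bond orders sum to 1 (valence 2) → 1 H
Totals → C:9, H:10, O:3.

C9H10O3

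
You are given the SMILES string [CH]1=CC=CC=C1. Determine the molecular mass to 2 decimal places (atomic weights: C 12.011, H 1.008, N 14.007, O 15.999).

First, the molecular formula is C6H6 (counting implicit H from valence).
  C: 6 × 12.011 = 72.066
  H: 6 × 1.008 = 6.048
Sum: 6×12.011 + 6×1.008 = 78.114 → 78.11 g/mol.

78.11 g/mol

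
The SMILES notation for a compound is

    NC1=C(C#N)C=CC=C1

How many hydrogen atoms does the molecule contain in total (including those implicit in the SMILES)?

Walk through each heavy atom and fill implicit hydrogens from standard valence (C 4, N 3, O 2, S 2, halogen 1):
  atom 1: N, bond orders sum to 1 (valence 3) → 2 H
  atom 2: C, bond orders sum to 4 (valence 4) → 0 H
  atom 3: C, bond orders sum to 4 (valence 4) → 0 H
  atom 4: C, bond orders sum to 4 (valence 4) → 0 H
  atom 5: N, bond orders sum to 3 (valence 3) → 0 H
  atom 6: C, bond orders sum to 3 (valence 4) → 1 H
  atom 7: C, bond orders sum to 3 (valence 4) → 1 H
  atom 8: C, bond orders sum to 3 (valence 4) → 1 H
  atom 9: C, bond orders sum to 3 (valence 4) → 1 H
Total hydrogens: 6.

6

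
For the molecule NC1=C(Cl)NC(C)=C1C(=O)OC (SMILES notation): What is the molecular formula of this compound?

Walk through each heavy atom and fill implicit hydrogens from standard valence (C 4, N 3, O 2, S 2, halogen 1):
  atom 1: N, bond orders sum to 1 (valence 3) → 2 H
  atom 2: C, bond orders sum to 4 (valence 4) → 0 H
  atom 3: C, bond orders sum to 4 (valence 4) → 0 H
  atom 4: Cl (halogen, monovalent) → 0 H
  atom 5: N, bond orders sum to 2 (valence 3) → 1 H
  atom 6: C, bond orders sum to 4 (valence 4) → 0 H
  atom 7: C, bond orders sum to 1 (valence 4) → 3 H
  atom 8: C, bond orders sum to 4 (valence 4) → 0 H
  atom 9: C, bond orders sum to 4 (valence 4) → 0 H
  atom 10: O, bond orders sum to 2 (valence 2) → 0 H
  atom 11: O, bond orders sum to 2 (valence 2) → 0 H
  atom 12: C, bond orders sum to 1 (valence 4) → 3 H
Totals → C:7, H:9, Cl:1, N:2, O:2.

C7H9ClN2O2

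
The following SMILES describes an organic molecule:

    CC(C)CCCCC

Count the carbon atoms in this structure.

8

Count every carbon token in the SMILES (each C, including those in ring-closure positions and inside branches).
Carbon count: 8.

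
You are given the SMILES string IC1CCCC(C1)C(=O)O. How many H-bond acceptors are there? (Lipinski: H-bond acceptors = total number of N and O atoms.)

2

N atoms: 0; O atoms: 2.
Lipinski HBA = 0 + 2 = 2.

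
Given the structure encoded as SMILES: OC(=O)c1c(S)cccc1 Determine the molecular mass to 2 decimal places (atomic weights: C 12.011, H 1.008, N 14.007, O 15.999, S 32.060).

First, the molecular formula is C7H6O2S (counting implicit H from valence).
  C: 7 × 12.011 = 84.077
  H: 6 × 1.008 = 6.048
  O: 2 × 15.999 = 31.998
  S: 1 × 32.060 = 32.060
Sum: 7×12.011 + 6×1.008 + 2×15.999 + 1×32.060 = 154.183 → 154.18 g/mol.

154.18 g/mol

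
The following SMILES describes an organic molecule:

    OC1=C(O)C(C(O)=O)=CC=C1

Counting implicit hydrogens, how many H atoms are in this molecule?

6

Walk through each heavy atom and fill implicit hydrogens from standard valence (C 4, N 3, O 2, S 2, halogen 1):
  atom 1: O, bond orders sum to 1 (valence 2) → 1 H
  atom 2: C, bond orders sum to 4 (valence 4) → 0 H
  atom 3: C, bond orders sum to 4 (valence 4) → 0 H
  atom 4: O, bond orders sum to 1 (valence 2) → 1 H
  atom 5: C, bond orders sum to 4 (valence 4) → 0 H
  atom 6: C, bond orders sum to 4 (valence 4) → 0 H
  atom 7: O, bond orders sum to 1 (valence 2) → 1 H
  atom 8: O, bond orders sum to 2 (valence 2) → 0 H
  atom 9: C, bond orders sum to 3 (valence 4) → 1 H
  atom 10: C, bond orders sum to 3 (valence 4) → 1 H
  atom 11: C, bond orders sum to 3 (valence 4) → 1 H
Total hydrogens: 6.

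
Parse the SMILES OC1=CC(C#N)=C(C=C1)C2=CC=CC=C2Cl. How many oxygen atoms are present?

Scan the SMILES for O atoms (remember two-letter symbols like Cl and Br are single atoms).
Oxygen count: 1.

1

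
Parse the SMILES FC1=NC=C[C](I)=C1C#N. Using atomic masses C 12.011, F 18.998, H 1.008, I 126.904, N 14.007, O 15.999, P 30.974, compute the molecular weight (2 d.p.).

First, the molecular formula is C6H2FIN2 (counting implicit H from valence).
  C: 6 × 12.011 = 72.066
  F: 1 × 18.998 = 18.998
  H: 2 × 1.008 = 2.016
  I: 1 × 126.904 = 126.904
  N: 2 × 14.007 = 28.014
Sum: 6×12.011 + 1×18.998 + 2×1.008 + 1×126.904 + 2×14.007 = 247.998 → 248.00 g/mol.

248.00 g/mol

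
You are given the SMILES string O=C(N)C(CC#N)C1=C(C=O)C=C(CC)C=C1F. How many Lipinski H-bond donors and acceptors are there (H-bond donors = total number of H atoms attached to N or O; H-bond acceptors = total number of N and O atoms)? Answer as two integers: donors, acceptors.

2, 4

Donors: find every N or O and count the H atoms it carries.
  atom 1 (O): bond orders sum to 2 → 0 H
  atom 3 (N): bond orders sum to 1 → 2 H
  atom 7 (N): bond orders sum to 3 → 0 H
  atom 11 (O): bond orders sum to 2 → 0 H
Lipinski HBD = 2.
Acceptors: N atoms = 2, O atoms = 2 → HBA = 4.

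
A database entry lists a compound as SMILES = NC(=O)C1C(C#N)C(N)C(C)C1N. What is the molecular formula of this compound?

Walk through each heavy atom and fill implicit hydrogens from standard valence (C 4, N 3, O 2, S 2, halogen 1):
  atom 1: N, bond orders sum to 1 (valence 3) → 2 H
  atom 2: C, bond orders sum to 4 (valence 4) → 0 H
  atom 3: O, bond orders sum to 2 (valence 2) → 0 H
  atom 4: C, bond orders sum to 3 (valence 4) → 1 H
  atom 5: C, bond orders sum to 3 (valence 4) → 1 H
  atom 6: C, bond orders sum to 4 (valence 4) → 0 H
  atom 7: N, bond orders sum to 3 (valence 3) → 0 H
  atom 8: C, bond orders sum to 3 (valence 4) → 1 H
  atom 9: N, bond orders sum to 1 (valence 3) → 2 H
  atom 10: C, bond orders sum to 3 (valence 4) → 1 H
  atom 11: C, bond orders sum to 1 (valence 4) → 3 H
  atom 12: C, bond orders sum to 3 (valence 4) → 1 H
  atom 13: N, bond orders sum to 1 (valence 3) → 2 H
Totals → C:8, H:14, N:4, O:1.
In Hill order: C8H14N4O.

C8H14N4O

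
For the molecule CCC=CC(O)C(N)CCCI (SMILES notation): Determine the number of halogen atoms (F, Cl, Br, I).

Halogen atoms appear at heavy-atom position 12 (1×I).
Other groups present: 1 alkene, 1 hydroxyl, 1 primary amine.
Halogen count: 1.

1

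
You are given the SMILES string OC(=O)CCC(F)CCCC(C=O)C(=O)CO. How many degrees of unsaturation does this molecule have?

Degree of unsaturation = (number of rings) + (number of π bonds).
Ring closures in the SMILES: 0.
π bonds: 3 double bonds (each 1 DoU) → 3 DoU from unsaturation.
Total DoU = 0 + 3 = 3.

3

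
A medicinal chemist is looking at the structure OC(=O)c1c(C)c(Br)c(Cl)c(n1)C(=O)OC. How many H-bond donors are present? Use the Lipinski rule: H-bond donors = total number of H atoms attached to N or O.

1

Donors: find every N or O and count the H atoms it carries.
  atom 1 (O): bond orders sum to 1 → 1 H
  atom 3 (O): bond orders sum to 2 → 0 H
  atom 12 (N): bond orders sum to 3 → 0 H
  atom 14 (O): bond orders sum to 2 → 0 H
  atom 15 (O): bond orders sum to 2 → 0 H
Lipinski HBD = 1.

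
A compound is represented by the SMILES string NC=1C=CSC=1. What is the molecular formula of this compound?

Walk through each heavy atom and fill implicit hydrogens from standard valence (C 4, N 3, O 2, S 2, halogen 1):
  atom 1: N, bond orders sum to 1 (valence 3) → 2 H
  atom 2: C, bond orders sum to 4 (valence 4) → 0 H
  atom 3: C, bond orders sum to 3 (valence 4) → 1 H
  atom 4: C, bond orders sum to 3 (valence 4) → 1 H
  atom 5: S, bond orders sum to 2 (valence 2) → 0 H
  atom 6: C, bond orders sum to 3 (valence 4) → 1 H
Totals → C:4, H:5, N:1, S:1.
In Hill order: C4H5NS.

C4H5NS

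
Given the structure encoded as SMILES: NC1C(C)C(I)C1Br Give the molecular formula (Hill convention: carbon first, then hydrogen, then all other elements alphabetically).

Walk through each heavy atom and fill implicit hydrogens from standard valence (C 4, N 3, O 2, S 2, halogen 1):
  atom 1: N, bond orders sum to 1 (valence 3) → 2 H
  atom 2: C, bond orders sum to 3 (valence 4) → 1 H
  atom 3: C, bond orders sum to 3 (valence 4) → 1 H
  atom 4: C, bond orders sum to 1 (valence 4) → 3 H
  atom 5: C, bond orders sum to 3 (valence 4) → 1 H
  atom 6: I (halogen, monovalent) → 0 H
  atom 7: C, bond orders sum to 3 (valence 4) → 1 H
  atom 8: Br (halogen, monovalent) → 0 H
Totals → C:5, H:9, Br:1, I:1, N:1.
In Hill order: C5H9BrIN.

C5H9BrIN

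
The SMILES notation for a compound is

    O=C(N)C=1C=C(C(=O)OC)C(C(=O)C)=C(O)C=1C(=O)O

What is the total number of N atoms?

Scan the SMILES for N atoms (remember two-letter symbols like Cl and Br are single atoms).
Nitrogen count: 1.

1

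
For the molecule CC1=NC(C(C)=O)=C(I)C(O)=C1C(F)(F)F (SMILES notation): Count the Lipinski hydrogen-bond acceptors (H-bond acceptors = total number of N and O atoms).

3

N atoms: 1; O atoms: 2.
Lipinski HBA = 1 + 2 = 3.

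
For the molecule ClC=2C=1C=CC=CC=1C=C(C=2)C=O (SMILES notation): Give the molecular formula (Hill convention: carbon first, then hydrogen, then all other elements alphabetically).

C11H7ClO

Walk through each heavy atom and fill implicit hydrogens from standard valence (C 4, N 3, O 2, S 2, halogen 1):
  atom 1: Cl (halogen, monovalent) → 0 H
  atom 2: C, bond orders sum to 4 (valence 4) → 0 H
  atom 3: C, bond orders sum to 4 (valence 4) → 0 H
  atom 4: C, bond orders sum to 3 (valence 4) → 1 H
  atom 5: C, bond orders sum to 3 (valence 4) → 1 H
  atom 6: C, bond orders sum to 3 (valence 4) → 1 H
  atom 7: C, bond orders sum to 3 (valence 4) → 1 H
  atom 8: C, bond orders sum to 4 (valence 4) → 0 H
  atom 9: C, bond orders sum to 3 (valence 4) → 1 H
  atom 10: C, bond orders sum to 4 (valence 4) → 0 H
  atom 11: C, bond orders sum to 3 (valence 4) → 1 H
  atom 12: C, bond orders sum to 3 (valence 4) → 1 H
  atom 13: O, bond orders sum to 2 (valence 2) → 0 H
Totals → C:11, H:7, Cl:1, O:1.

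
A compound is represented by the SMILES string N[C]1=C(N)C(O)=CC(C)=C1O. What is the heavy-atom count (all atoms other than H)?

11

Every atom symbol written in the SMILES (organic subset) is one heavy atom; implicit H are not written.
Heavy atoms by element → C:7, N:2, O:2.
Total: 11.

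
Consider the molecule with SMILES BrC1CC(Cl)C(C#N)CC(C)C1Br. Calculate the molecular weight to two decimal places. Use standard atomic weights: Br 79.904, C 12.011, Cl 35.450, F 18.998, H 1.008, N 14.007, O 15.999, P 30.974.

329.46 g/mol

First, the molecular formula is C9H12Br2ClN (counting implicit H from valence).
  Br: 2 × 79.904 = 159.808
  C: 9 × 12.011 = 108.099
  Cl: 1 × 35.450 = 35.450
  H: 12 × 1.008 = 12.096
  N: 1 × 14.007 = 14.007
Sum: 2×79.904 + 9×12.011 + 1×35.450 + 12×1.008 + 1×14.007 = 329.460 → 329.46 g/mol.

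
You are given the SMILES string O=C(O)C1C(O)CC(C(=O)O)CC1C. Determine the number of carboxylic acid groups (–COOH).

2

The carboxylic acid motif appears at heavy-atom positions 2, 9 in the SMILES.
Other groups present: 1 hydroxyl.
Carboxylic acid count: 2.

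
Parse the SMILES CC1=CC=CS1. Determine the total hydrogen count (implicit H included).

Walk through each heavy atom and fill implicit hydrogens from standard valence (C 4, N 3, O 2, S 2, halogen 1):
  atom 1: C, bond orders sum to 1 (valence 4) → 3 H
  atom 2: C, bond orders sum to 4 (valence 4) → 0 H
  atom 3: C, bond orders sum to 3 (valence 4) → 1 H
  atom 4: C, bond orders sum to 3 (valence 4) → 1 H
  atom 5: C, bond orders sum to 3 (valence 4) → 1 H
  atom 6: S, bond orders sum to 2 (valence 2) → 0 H
Total hydrogens: 6.

6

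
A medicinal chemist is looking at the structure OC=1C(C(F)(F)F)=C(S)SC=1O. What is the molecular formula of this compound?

Walk through each heavy atom and fill implicit hydrogens from standard valence (C 4, N 3, O 2, S 2, halogen 1):
  atom 1: O, bond orders sum to 1 (valence 2) → 1 H
  atom 2: C, bond orders sum to 4 (valence 4) → 0 H
  atom 3: C, bond orders sum to 4 (valence 4) → 0 H
  atom 4: C, bond orders sum to 4 (valence 4) → 0 H
  atom 5: F (halogen, monovalent) → 0 H
  atom 6: F (halogen, monovalent) → 0 H
  atom 7: F (halogen, monovalent) → 0 H
  atom 8: C, bond orders sum to 4 (valence 4) → 0 H
  atom 9: S, bond orders sum to 1 (valence 2) → 1 H
  atom 10: S, bond orders sum to 2 (valence 2) → 0 H
  atom 11: C, bond orders sum to 4 (valence 4) → 0 H
  atom 12: O, bond orders sum to 1 (valence 2) → 1 H
Totals → C:5, H:3, F:3, O:2, S:2.

C5H3F3O2S2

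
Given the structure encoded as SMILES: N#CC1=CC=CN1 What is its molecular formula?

C5H4N2

Walk through each heavy atom and fill implicit hydrogens from standard valence (C 4, N 3, O 2, S 2, halogen 1):
  atom 1: N, bond orders sum to 3 (valence 3) → 0 H
  atom 2: C, bond orders sum to 4 (valence 4) → 0 H
  atom 3: C, bond orders sum to 4 (valence 4) → 0 H
  atom 4: C, bond orders sum to 3 (valence 4) → 1 H
  atom 5: C, bond orders sum to 3 (valence 4) → 1 H
  atom 6: C, bond orders sum to 3 (valence 4) → 1 H
  atom 7: N, bond orders sum to 2 (valence 3) → 1 H
Totals → C:5, H:4, N:2.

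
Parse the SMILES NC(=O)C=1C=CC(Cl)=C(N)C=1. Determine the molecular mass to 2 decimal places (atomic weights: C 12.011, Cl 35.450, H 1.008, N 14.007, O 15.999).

First, the molecular formula is C7H7ClN2O (counting implicit H from valence).
  C: 7 × 12.011 = 84.077
  Cl: 1 × 35.450 = 35.450
  H: 7 × 1.008 = 7.056
  N: 2 × 14.007 = 28.014
  O: 1 × 15.999 = 15.999
Sum: 7×12.011 + 1×35.450 + 7×1.008 + 2×14.007 + 1×15.999 = 170.596 → 170.60 g/mol.

170.60 g/mol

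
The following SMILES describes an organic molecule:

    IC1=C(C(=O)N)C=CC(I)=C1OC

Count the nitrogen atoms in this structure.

Scan the SMILES for N atoms (remember two-letter symbols like Cl and Br are single atoms).
Nitrogen count: 1.

1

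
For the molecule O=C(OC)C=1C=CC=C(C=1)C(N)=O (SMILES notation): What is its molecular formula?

Walk through each heavy atom and fill implicit hydrogens from standard valence (C 4, N 3, O 2, S 2, halogen 1):
  atom 1: O, bond orders sum to 2 (valence 2) → 0 H
  atom 2: C, bond orders sum to 4 (valence 4) → 0 H
  atom 3: O, bond orders sum to 2 (valence 2) → 0 H
  atom 4: C, bond orders sum to 1 (valence 4) → 3 H
  atom 5: C, bond orders sum to 4 (valence 4) → 0 H
  atom 6: C, bond orders sum to 3 (valence 4) → 1 H
  atom 7: C, bond orders sum to 3 (valence 4) → 1 H
  atom 8: C, bond orders sum to 3 (valence 4) → 1 H
  atom 9: C, bond orders sum to 4 (valence 4) → 0 H
  atom 10: C, bond orders sum to 3 (valence 4) → 1 H
  atom 11: C, bond orders sum to 4 (valence 4) → 0 H
  atom 12: N, bond orders sum to 1 (valence 3) → 2 H
  atom 13: O, bond orders sum to 2 (valence 2) → 0 H
Totals → C:9, H:9, N:1, O:3.
In Hill order: C9H9NO3.

C9H9NO3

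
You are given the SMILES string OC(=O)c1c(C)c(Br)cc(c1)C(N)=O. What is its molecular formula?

Walk through each heavy atom and fill implicit hydrogens from standard valence (C 4, N 3, O 2, S 2, halogen 1); for lowercase aromatic atoms, an aromatic c carries 1 H when it has two neighbours and 0 H with three, and aromatic n carries 0 H:
  atom 1: O, bond orders sum to 1 (valence 2) → 1 H
  atom 2: C, bond orders sum to 4 (valence 4) → 0 H
  atom 3: O, bond orders sum to 2 (valence 2) → 0 H
  atom 4: aromatic c, 3 neighbours → 0 H
  atom 5: aromatic c, 3 neighbours → 0 H
  atom 6: C, bond orders sum to 1 (valence 4) → 3 H
  atom 7: aromatic c, 3 neighbours → 0 H
  atom 8: Br (halogen, monovalent) → 0 H
  atom 9: aromatic c, 2 neighbours → 1 H
  atom 10: aromatic c, 3 neighbours → 0 H
  atom 11: aromatic c, 2 neighbours → 1 H
  atom 12: C, bond orders sum to 4 (valence 4) → 0 H
  atom 13: N, bond orders sum to 1 (valence 3) → 2 H
  atom 14: O, bond orders sum to 2 (valence 2) → 0 H
Totals → C:9, H:8, Br:1, N:1, O:3.
In Hill order: C9H8BrNO3.

C9H8BrNO3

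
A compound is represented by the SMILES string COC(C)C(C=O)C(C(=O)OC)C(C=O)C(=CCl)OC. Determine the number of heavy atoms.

20

Every atom symbol written in the SMILES (organic subset) is one heavy atom; implicit H are not written.
Heavy atoms by element → C:13, Cl:1, O:6.
Total: 20.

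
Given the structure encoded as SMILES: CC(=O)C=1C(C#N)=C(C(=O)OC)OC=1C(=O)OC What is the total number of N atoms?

Scan the SMILES for N atoms (remember two-letter symbols like Cl and Br are single atoms).
Nitrogen count: 1.

1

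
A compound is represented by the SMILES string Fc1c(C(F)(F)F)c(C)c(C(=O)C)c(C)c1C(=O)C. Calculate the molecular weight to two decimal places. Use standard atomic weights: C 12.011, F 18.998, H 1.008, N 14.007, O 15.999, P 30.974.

276.23 g/mol

First, the molecular formula is C13H12F4O2 (counting implicit H from valence).
  C: 13 × 12.011 = 156.143
  F: 4 × 18.998 = 75.992
  H: 12 × 1.008 = 12.096
  O: 2 × 15.999 = 31.998
Sum: 13×12.011 + 4×18.998 + 12×1.008 + 2×15.999 = 276.229 → 276.23 g/mol.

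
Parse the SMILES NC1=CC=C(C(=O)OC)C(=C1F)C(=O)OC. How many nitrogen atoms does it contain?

Scan the SMILES for N atoms (remember two-letter symbols like Cl and Br are single atoms).
Nitrogen count: 1.

1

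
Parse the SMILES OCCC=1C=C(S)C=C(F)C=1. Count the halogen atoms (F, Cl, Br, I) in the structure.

Halogen atoms appear at heavy-atom position 10 (1×F).
Other groups present: 1 hydroxyl, 1 thiol.
Halogen count: 1.

1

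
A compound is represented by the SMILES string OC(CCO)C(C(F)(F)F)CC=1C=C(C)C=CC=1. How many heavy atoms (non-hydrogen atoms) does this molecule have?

18

Every atom symbol written in the SMILES (organic subset) is one heavy atom; implicit H are not written.
Heavy atoms by element → C:13, F:3, O:2.
Total: 18.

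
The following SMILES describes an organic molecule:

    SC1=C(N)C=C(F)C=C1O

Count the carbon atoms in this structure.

6

Count every carbon token in the SMILES (each C, including those in ring-closure positions and inside branches).
Carbon count: 6.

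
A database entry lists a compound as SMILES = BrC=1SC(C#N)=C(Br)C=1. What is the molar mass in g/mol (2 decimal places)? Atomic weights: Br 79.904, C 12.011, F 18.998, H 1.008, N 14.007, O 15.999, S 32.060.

266.94 g/mol

First, the molecular formula is C5HBr2NS (counting implicit H from valence).
  Br: 2 × 79.904 = 159.808
  C: 5 × 12.011 = 60.055
  H: 1 × 1.008 = 1.008
  N: 1 × 14.007 = 14.007
  S: 1 × 32.060 = 32.060
Sum: 2×79.904 + 5×12.011 + 1×1.008 + 1×14.007 + 1×32.060 = 266.938 → 266.94 g/mol.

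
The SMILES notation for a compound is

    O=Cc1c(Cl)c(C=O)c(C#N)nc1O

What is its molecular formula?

Walk through each heavy atom and fill implicit hydrogens from standard valence (C 4, N 3, O 2, S 2, halogen 1); for lowercase aromatic atoms, an aromatic c carries 1 H when it has two neighbours and 0 H with three, and aromatic n carries 0 H:
  atom 1: O, bond orders sum to 2 (valence 2) → 0 H
  atom 2: C, bond orders sum to 3 (valence 4) → 1 H
  atom 3: aromatic c, 3 neighbours → 0 H
  atom 4: aromatic c, 3 neighbours → 0 H
  atom 5: Cl (halogen, monovalent) → 0 H
  atom 6: aromatic c, 3 neighbours → 0 H
  atom 7: C, bond orders sum to 3 (valence 4) → 1 H
  atom 8: O, bond orders sum to 2 (valence 2) → 0 H
  atom 9: aromatic c, 3 neighbours → 0 H
  atom 10: C, bond orders sum to 4 (valence 4) → 0 H
  atom 11: N, bond orders sum to 3 (valence 3) → 0 H
  atom 12: aromatic n, 2 neighbours → 0 H
  atom 13: aromatic c, 3 neighbours → 0 H
  atom 14: O, bond orders sum to 1 (valence 2) → 1 H
Totals → C:8, H:3, Cl:1, N:2, O:3.

C8H3ClN2O3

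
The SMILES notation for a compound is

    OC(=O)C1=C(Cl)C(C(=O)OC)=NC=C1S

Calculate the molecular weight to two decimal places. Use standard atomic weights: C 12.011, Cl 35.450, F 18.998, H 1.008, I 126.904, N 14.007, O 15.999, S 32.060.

247.65 g/mol

First, the molecular formula is C8H6ClNO4S (counting implicit H from valence).
  C: 8 × 12.011 = 96.088
  Cl: 1 × 35.450 = 35.450
  H: 6 × 1.008 = 6.048
  N: 1 × 14.007 = 14.007
  O: 4 × 15.999 = 63.996
  S: 1 × 32.060 = 32.060
Sum: 8×12.011 + 1×35.450 + 6×1.008 + 1×14.007 + 4×15.999 + 1×32.060 = 247.649 → 247.65 g/mol.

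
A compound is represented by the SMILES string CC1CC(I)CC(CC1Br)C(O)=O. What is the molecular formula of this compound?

C9H14BrIO2

Walk through each heavy atom and fill implicit hydrogens from standard valence (C 4, N 3, O 2, S 2, halogen 1):
  atom 1: C, bond orders sum to 1 (valence 4) → 3 H
  atom 2: C, bond orders sum to 3 (valence 4) → 1 H
  atom 3: C, bond orders sum to 2 (valence 4) → 2 H
  atom 4: C, bond orders sum to 3 (valence 4) → 1 H
  atom 5: I (halogen, monovalent) → 0 H
  atom 6: C, bond orders sum to 2 (valence 4) → 2 H
  atom 7: C, bond orders sum to 3 (valence 4) → 1 H
  atom 8: C, bond orders sum to 2 (valence 4) → 2 H
  atom 9: C, bond orders sum to 3 (valence 4) → 1 H
  atom 10: Br (halogen, monovalent) → 0 H
  atom 11: C, bond orders sum to 4 (valence 4) → 0 H
  atom 12: O, bond orders sum to 1 (valence 2) → 1 H
  atom 13: O, bond orders sum to 2 (valence 2) → 0 H
Totals → C:9, H:14, Br:1, I:1, O:2.
In Hill order: C9H14BrIO2.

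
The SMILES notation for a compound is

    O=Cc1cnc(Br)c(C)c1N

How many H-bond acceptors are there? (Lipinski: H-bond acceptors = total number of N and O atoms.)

3

N atoms: 2; O atoms: 1.
Lipinski HBA = 2 + 1 = 3.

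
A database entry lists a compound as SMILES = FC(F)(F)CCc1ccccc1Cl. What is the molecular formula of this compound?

C9H8ClF3

Walk through each heavy atom and fill implicit hydrogens from standard valence (C 4, N 3, O 2, S 2, halogen 1); for lowercase aromatic atoms, an aromatic c carries 1 H when it has two neighbours and 0 H with three, and aromatic n carries 0 H:
  atom 1: F (halogen, monovalent) → 0 H
  atom 2: C, bond orders sum to 4 (valence 4) → 0 H
  atom 3: F (halogen, monovalent) → 0 H
  atom 4: F (halogen, monovalent) → 0 H
  atom 5: C, bond orders sum to 2 (valence 4) → 2 H
  atom 6: C, bond orders sum to 2 (valence 4) → 2 H
  atom 7: aromatic c, 3 neighbours → 0 H
  atom 8: aromatic c, 2 neighbours → 1 H
  atom 9: aromatic c, 2 neighbours → 1 H
  atom 10: aromatic c, 2 neighbours → 1 H
  atom 11: aromatic c, 2 neighbours → 1 H
  atom 12: aromatic c, 3 neighbours → 0 H
  atom 13: Cl (halogen, monovalent) → 0 H
Totals → C:9, H:8, Cl:1, F:3.
In Hill order: C9H8ClF3.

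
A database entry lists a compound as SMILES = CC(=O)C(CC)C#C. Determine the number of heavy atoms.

8

Every atom symbol written in the SMILES (organic subset) is one heavy atom; implicit H are not written.
Heavy atoms by element → C:7, O:1.
Total: 8.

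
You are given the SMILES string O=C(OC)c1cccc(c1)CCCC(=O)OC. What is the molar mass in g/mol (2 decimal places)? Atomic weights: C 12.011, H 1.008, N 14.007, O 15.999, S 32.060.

236.27 g/mol

First, the molecular formula is C13H16O4 (counting implicit H from valence).
  C: 13 × 12.011 = 156.143
  H: 16 × 1.008 = 16.128
  O: 4 × 15.999 = 63.996
Sum: 13×12.011 + 16×1.008 + 4×15.999 = 236.267 → 236.27 g/mol.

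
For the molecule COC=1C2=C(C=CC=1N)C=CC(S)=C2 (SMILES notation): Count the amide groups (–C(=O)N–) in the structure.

0

Scan the SMILES for the amide motif — none present.
Groups that are present: 1 ether, 1 primary amine, 1 thiol.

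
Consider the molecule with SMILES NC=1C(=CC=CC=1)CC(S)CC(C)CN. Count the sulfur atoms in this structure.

1

Scan the SMILES for S atoms (remember two-letter symbols like Cl and Br are single atoms).
Sulfur count: 1.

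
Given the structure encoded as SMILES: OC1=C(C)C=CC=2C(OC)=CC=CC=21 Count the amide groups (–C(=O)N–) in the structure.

0

Scan the SMILES for the amide motif — none present.
Groups that are present: 1 ether, 1 hydroxyl.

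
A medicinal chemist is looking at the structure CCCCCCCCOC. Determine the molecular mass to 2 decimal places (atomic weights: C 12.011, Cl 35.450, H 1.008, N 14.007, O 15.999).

144.26 g/mol

First, the molecular formula is C9H20O (counting implicit H from valence).
  C: 9 × 12.011 = 108.099
  H: 20 × 1.008 = 20.160
  O: 1 × 15.999 = 15.999
Sum: 9×12.011 + 20×1.008 + 1×15.999 = 144.258 → 144.26 g/mol.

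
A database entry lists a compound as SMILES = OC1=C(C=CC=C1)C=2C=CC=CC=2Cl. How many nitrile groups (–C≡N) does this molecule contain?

0

Scan the SMILES for the nitrile motif — none present.
Groups that are present: 1 hydroxyl.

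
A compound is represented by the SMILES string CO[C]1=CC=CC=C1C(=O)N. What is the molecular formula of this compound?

Walk through each heavy atom and fill implicit hydrogens from standard valence (C 4, N 3, O 2, S 2, halogen 1):
  atom 1: C, bond orders sum to 1 (valence 4) → 3 H
  atom 2: O, bond orders sum to 2 (valence 2) → 0 H
  atom 3: C with explicit H count 0
  atom 4: C, bond orders sum to 3 (valence 4) → 1 H
  atom 5: C, bond orders sum to 3 (valence 4) → 1 H
  atom 6: C, bond orders sum to 3 (valence 4) → 1 H
  atom 7: C, bond orders sum to 3 (valence 4) → 1 H
  atom 8: C, bond orders sum to 4 (valence 4) → 0 H
  atom 9: C, bond orders sum to 4 (valence 4) → 0 H
  atom 10: O, bond orders sum to 2 (valence 2) → 0 H
  atom 11: N, bond orders sum to 1 (valence 3) → 2 H
Totals → C:8, H:9, N:1, O:2.
In Hill order: C8H9NO2.

C8H9NO2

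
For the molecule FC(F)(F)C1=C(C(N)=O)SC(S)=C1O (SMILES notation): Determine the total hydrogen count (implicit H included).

Walk through each heavy atom and fill implicit hydrogens from standard valence (C 4, N 3, O 2, S 2, halogen 1):
  atom 1: F (halogen, monovalent) → 0 H
  atom 2: C, bond orders sum to 4 (valence 4) → 0 H
  atom 3: F (halogen, monovalent) → 0 H
  atom 4: F (halogen, monovalent) → 0 H
  atom 5: C, bond orders sum to 4 (valence 4) → 0 H
  atom 6: C, bond orders sum to 4 (valence 4) → 0 H
  atom 7: C, bond orders sum to 4 (valence 4) → 0 H
  atom 8: N, bond orders sum to 1 (valence 3) → 2 H
  atom 9: O, bond orders sum to 2 (valence 2) → 0 H
  atom 10: S, bond orders sum to 2 (valence 2) → 0 H
  atom 11: C, bond orders sum to 4 (valence 4) → 0 H
  atom 12: S, bond orders sum to 1 (valence 2) → 1 H
  atom 13: C, bond orders sum to 4 (valence 4) → 0 H
  atom 14: O, bond orders sum to 1 (valence 2) → 1 H
Total hydrogens: 4.

4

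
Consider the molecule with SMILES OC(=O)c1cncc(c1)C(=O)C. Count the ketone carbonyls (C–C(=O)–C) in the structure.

1

The ketone motif appears at heavy-atom position 10 in the SMILES.
Other groups present: 1 carboxylic acid.
Ketone count: 1.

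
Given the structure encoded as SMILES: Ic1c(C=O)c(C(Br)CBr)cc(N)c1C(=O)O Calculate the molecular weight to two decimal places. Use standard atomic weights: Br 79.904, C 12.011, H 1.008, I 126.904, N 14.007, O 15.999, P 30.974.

476.89 g/mol

First, the molecular formula is C10H8Br2INO3 (counting implicit H from valence).
  Br: 2 × 79.904 = 159.808
  C: 10 × 12.011 = 120.110
  H: 8 × 1.008 = 8.064
  I: 1 × 126.904 = 126.904
  N: 1 × 14.007 = 14.007
  O: 3 × 15.999 = 47.997
Sum: 2×79.904 + 10×12.011 + 8×1.008 + 1×126.904 + 1×14.007 + 3×15.999 = 476.890 → 476.89 g/mol.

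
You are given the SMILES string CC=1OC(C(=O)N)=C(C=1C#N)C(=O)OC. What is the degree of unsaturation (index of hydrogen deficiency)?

7

Degree of unsaturation = (number of rings) + (number of π bonds).
Ring closures in the SMILES: 1.
π bonds: 4 double bonds (each 1 DoU), 1 triple bond (each 2 DoU) → 6 DoU from unsaturation.
Total DoU = 1 + 6 = 7.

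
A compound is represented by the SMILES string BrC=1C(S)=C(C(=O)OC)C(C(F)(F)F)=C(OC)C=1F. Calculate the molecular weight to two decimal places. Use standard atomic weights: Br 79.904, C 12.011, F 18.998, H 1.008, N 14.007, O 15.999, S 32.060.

First, the molecular formula is C10H7BrF4O3S (counting implicit H from valence).
  Br: 1 × 79.904 = 79.904
  C: 10 × 12.011 = 120.110
  F: 4 × 18.998 = 75.992
  H: 7 × 1.008 = 7.056
  O: 3 × 15.999 = 47.997
  S: 1 × 32.060 = 32.060
Sum: 1×79.904 + 10×12.011 + 4×18.998 + 7×1.008 + 3×15.999 + 1×32.060 = 363.119 → 363.12 g/mol.

363.12 g/mol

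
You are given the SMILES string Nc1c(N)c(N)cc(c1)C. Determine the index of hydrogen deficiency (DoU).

Molecular formula: C7H11N3.
DoU = (2C + 2 + N − H − X) / 2, where X is the halogen count and O/S are ignored.
    = (2·7 + 2 + 3 − 11 − 0) / 2 = 8 / 2 = 4.

4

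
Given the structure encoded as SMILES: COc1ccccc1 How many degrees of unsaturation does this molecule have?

Molecular formula: C7H8O.
DoU = (2C + 2 + N − H − X) / 2, where X is the halogen count and O/S are ignored.
    = (2·7 + 2 + 0 − 8 − 0) / 2 = 8 / 2 = 4.

4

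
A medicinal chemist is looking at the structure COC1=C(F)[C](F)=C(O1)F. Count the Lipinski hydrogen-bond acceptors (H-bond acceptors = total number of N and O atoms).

2

N atoms: 0; O atoms: 2.
Lipinski HBA = 0 + 2 = 2.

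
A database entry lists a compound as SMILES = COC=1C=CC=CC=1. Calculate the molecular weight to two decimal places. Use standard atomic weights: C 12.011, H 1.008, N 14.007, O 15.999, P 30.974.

First, the molecular formula is C7H8O (counting implicit H from valence).
  C: 7 × 12.011 = 84.077
  H: 8 × 1.008 = 8.064
  O: 1 × 15.999 = 15.999
Sum: 7×12.011 + 8×1.008 + 1×15.999 = 108.140 → 108.14 g/mol.

108.14 g/mol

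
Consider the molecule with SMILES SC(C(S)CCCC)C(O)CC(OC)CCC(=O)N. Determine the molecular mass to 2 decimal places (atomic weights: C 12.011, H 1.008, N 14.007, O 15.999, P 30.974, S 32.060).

309.48 g/mol

First, the molecular formula is C13H27NO3S2 (counting implicit H from valence).
  C: 13 × 12.011 = 156.143
  H: 27 × 1.008 = 27.216
  N: 1 × 14.007 = 14.007
  O: 3 × 15.999 = 47.997
  S: 2 × 32.060 = 64.120
Sum: 13×12.011 + 27×1.008 + 1×14.007 + 3×15.999 + 2×32.060 = 309.483 → 309.48 g/mol.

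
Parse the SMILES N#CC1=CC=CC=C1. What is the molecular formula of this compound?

C7H5N

Walk through each heavy atom and fill implicit hydrogens from standard valence (C 4, N 3, O 2, S 2, halogen 1):
  atom 1: N, bond orders sum to 3 (valence 3) → 0 H
  atom 2: C, bond orders sum to 4 (valence 4) → 0 H
  atom 3: C, bond orders sum to 4 (valence 4) → 0 H
  atom 4: C, bond orders sum to 3 (valence 4) → 1 H
  atom 5: C, bond orders sum to 3 (valence 4) → 1 H
  atom 6: C, bond orders sum to 3 (valence 4) → 1 H
  atom 7: C, bond orders sum to 3 (valence 4) → 1 H
  atom 8: C, bond orders sum to 3 (valence 4) → 1 H
Totals → C:7, H:5, N:1.
In Hill order: C7H5N.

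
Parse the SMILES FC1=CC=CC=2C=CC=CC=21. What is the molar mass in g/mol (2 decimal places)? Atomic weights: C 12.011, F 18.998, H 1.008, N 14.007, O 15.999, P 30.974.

146.16 g/mol

First, the molecular formula is C10H7F (counting implicit H from valence).
  C: 10 × 12.011 = 120.110
  F: 1 × 18.998 = 18.998
  H: 7 × 1.008 = 7.056
Sum: 10×12.011 + 1×18.998 + 7×1.008 = 146.164 → 146.16 g/mol.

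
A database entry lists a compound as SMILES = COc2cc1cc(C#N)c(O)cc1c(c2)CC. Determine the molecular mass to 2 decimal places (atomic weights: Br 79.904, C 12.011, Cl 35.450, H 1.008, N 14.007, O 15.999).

227.26 g/mol

First, the molecular formula is C14H13NO2 (counting implicit H from valence).
  C: 14 × 12.011 = 168.154
  H: 13 × 1.008 = 13.104
  N: 1 × 14.007 = 14.007
  O: 2 × 15.999 = 31.998
Sum: 14×12.011 + 13×1.008 + 1×14.007 + 2×15.999 = 227.263 → 227.26 g/mol.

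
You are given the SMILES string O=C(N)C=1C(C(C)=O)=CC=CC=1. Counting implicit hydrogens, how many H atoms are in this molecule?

Walk through each heavy atom and fill implicit hydrogens from standard valence (C 4, N 3, O 2, S 2, halogen 1):
  atom 1: O, bond orders sum to 2 (valence 2) → 0 H
  atom 2: C, bond orders sum to 4 (valence 4) → 0 H
  atom 3: N, bond orders sum to 1 (valence 3) → 2 H
  atom 4: C, bond orders sum to 4 (valence 4) → 0 H
  atom 5: C, bond orders sum to 4 (valence 4) → 0 H
  atom 6: C, bond orders sum to 4 (valence 4) → 0 H
  atom 7: C, bond orders sum to 1 (valence 4) → 3 H
  atom 8: O, bond orders sum to 2 (valence 2) → 0 H
  atom 9: C, bond orders sum to 3 (valence 4) → 1 H
  atom 10: C, bond orders sum to 3 (valence 4) → 1 H
  atom 11: C, bond orders sum to 3 (valence 4) → 1 H
  atom 12: C, bond orders sum to 3 (valence 4) → 1 H
Total hydrogens: 9.

9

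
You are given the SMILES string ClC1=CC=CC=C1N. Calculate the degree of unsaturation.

4

Degree of unsaturation = (number of rings) + (number of π bonds).
Ring closures in the SMILES: 1.
π bonds: 3 double bonds (each 1 DoU) → 3 DoU from unsaturation.
Total DoU = 1 + 3 = 4.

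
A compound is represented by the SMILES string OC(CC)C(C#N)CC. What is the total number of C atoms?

7

Count every carbon token in the SMILES (each C, including those in ring-closure positions and inside branches).
Carbon count: 7.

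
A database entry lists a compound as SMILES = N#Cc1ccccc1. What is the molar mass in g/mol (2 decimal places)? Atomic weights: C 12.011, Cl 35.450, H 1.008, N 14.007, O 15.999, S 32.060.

103.12 g/mol

First, the molecular formula is C7H5N (counting implicit H from valence).
  C: 7 × 12.011 = 84.077
  H: 5 × 1.008 = 5.040
  N: 1 × 14.007 = 14.007
Sum: 7×12.011 + 5×1.008 + 1×14.007 = 103.124 → 103.12 g/mol.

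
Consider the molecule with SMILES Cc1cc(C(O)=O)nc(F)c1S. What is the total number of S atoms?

1

Scan the SMILES for S atoms (remember two-letter symbols like Cl and Br are single atoms).
Sulfur count: 1.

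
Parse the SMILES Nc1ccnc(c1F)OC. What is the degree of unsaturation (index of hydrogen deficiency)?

Molecular formula: C6H7FN2O.
DoU = (2C + 2 + N − H − X) / 2, where X is the halogen count and O/S are ignored.
    = (2·6 + 2 + 2 − 7 − 1) / 2 = 8 / 2 = 4.

4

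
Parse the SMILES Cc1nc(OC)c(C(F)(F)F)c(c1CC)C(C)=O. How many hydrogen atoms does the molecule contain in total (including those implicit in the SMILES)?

Walk through each heavy atom and fill implicit hydrogens from standard valence (C 4, N 3, O 2, S 2, halogen 1); for lowercase aromatic atoms, an aromatic c carries 1 H when it has two neighbours and 0 H with three, and aromatic n carries 0 H:
  atom 1: C, bond orders sum to 1 (valence 4) → 3 H
  atom 2: aromatic c, 3 neighbours → 0 H
  atom 3: aromatic n, 2 neighbours → 0 H
  atom 4: aromatic c, 3 neighbours → 0 H
  atom 5: O, bond orders sum to 2 (valence 2) → 0 H
  atom 6: C, bond orders sum to 1 (valence 4) → 3 H
  atom 7: aromatic c, 3 neighbours → 0 H
  atom 8: C, bond orders sum to 4 (valence 4) → 0 H
  atom 9: F (halogen, monovalent) → 0 H
  atom 10: F (halogen, monovalent) → 0 H
  atom 11: F (halogen, monovalent) → 0 H
  atom 12: aromatic c, 3 neighbours → 0 H
  atom 13: aromatic c, 3 neighbours → 0 H
  atom 14: C, bond orders sum to 2 (valence 4) → 2 H
  atom 15: C, bond orders sum to 1 (valence 4) → 3 H
  atom 16: C, bond orders sum to 4 (valence 4) → 0 H
  atom 17: C, bond orders sum to 1 (valence 4) → 3 H
  atom 18: O, bond orders sum to 2 (valence 2) → 0 H
Total hydrogens: 14.

14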